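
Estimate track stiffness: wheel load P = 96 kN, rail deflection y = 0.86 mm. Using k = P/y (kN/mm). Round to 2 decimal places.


Track stiffness k = P / y
k = 96 / 0.86
k = 111.63 kN/mm

111.63


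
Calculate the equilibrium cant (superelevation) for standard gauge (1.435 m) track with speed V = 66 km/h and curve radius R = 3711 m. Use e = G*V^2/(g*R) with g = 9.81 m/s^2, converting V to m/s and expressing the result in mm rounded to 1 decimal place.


Convert speed: V = 66 / 3.6 = 18.3333 m/s
Apply formula: e = 1.435 * 18.3333^2 / (9.81 * 3711)
e = 1.435 * 336.1111 / 36404.91
e = 0.013249 m = 13.2 mm

13.2


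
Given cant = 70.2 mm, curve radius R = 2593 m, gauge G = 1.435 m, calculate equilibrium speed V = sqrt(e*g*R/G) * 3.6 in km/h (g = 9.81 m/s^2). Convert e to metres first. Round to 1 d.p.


Convert cant: e = 70.2 mm = 0.0702 m
V_ms = sqrt(0.0702 * 9.81 * 2593 / 1.435)
V_ms = sqrt(1244.390638) = 35.2759 m/s
V = 35.2759 * 3.6 = 127.0 km/h

127.0


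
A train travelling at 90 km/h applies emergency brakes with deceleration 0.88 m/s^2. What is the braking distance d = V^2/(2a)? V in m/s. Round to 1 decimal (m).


Convert speed: V = 90 / 3.6 = 25.0 m/s
V^2 = 625.0
d = 625.0 / (2 * 0.88)
d = 625.0 / 1.76
d = 355.1 m

355.1


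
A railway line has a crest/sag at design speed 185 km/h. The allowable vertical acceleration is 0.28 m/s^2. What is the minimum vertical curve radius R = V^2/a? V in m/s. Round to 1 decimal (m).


Convert speed: V = 185 / 3.6 = 51.3889 m/s
V^2 = 2640.8179 m^2/s^2
R_v = 2640.8179 / 0.28
R_v = 9431.5 m

9431.5


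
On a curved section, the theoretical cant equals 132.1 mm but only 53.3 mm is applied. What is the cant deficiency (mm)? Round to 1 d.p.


Cant deficiency = equilibrium cant - actual cant
CD = 132.1 - 53.3
CD = 78.8 mm

78.8


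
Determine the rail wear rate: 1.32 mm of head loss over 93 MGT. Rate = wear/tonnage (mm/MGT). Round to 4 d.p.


Wear rate = total wear / cumulative tonnage
Rate = 1.32 / 93
Rate = 0.0142 mm/MGT

0.0142


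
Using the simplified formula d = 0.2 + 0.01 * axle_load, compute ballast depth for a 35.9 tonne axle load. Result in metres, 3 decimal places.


d = 0.2 + 0.01 * 35.9
d = 0.2 + 0.359
d = 0.559 m

0.559


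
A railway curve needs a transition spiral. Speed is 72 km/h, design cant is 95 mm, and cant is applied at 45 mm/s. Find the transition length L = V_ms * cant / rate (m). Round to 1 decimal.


Convert speed: V = 72 / 3.6 = 20.0 m/s
L = 20.0 * 95 / 45
L = 1900.0 / 45
L = 42.2 m

42.2


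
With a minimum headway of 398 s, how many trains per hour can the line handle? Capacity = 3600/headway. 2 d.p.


Capacity = 3600 / headway
Capacity = 3600 / 398
Capacity = 9.05 trains/hour

9.05


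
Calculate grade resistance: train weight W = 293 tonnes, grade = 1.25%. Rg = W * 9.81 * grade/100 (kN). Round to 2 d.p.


Rg = W * 9.81 * grade / 100
Rg = 293 * 9.81 * 1.25 / 100
Rg = 2874.33 * 0.0125
Rg = 35.93 kN

35.93


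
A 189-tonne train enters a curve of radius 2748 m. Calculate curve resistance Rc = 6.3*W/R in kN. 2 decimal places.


Rc = 6.3 * W / R
Rc = 6.3 * 189 / 2748
Rc = 1190.7 / 2748
Rc = 0.43 kN

0.43


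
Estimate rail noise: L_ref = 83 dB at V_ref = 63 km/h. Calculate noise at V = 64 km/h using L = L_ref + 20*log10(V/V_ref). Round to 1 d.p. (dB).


V/V_ref = 64 / 63 = 1.015873
log10(1.015873) = 0.006839
20 * 0.006839 = 0.1368
L = 83 + 0.1368 = 83.1 dB

83.1


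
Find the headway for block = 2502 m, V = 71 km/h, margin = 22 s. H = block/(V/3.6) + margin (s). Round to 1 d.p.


V = 71 / 3.6 = 19.7222 m/s
Block traversal time = 2502 / 19.7222 = 126.862 s
Headway = 126.862 + 22
Headway = 148.9 s

148.9


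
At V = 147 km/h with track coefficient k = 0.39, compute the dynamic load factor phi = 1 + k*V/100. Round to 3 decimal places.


phi = 1 + k * V / 100
phi = 1 + 0.39 * 147 / 100
phi = 1 + 0.5733
phi = 1.573

1.573


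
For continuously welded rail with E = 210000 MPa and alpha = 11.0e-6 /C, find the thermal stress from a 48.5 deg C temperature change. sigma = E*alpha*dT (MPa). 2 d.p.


sigma = E * alpha * dT
sigma = 210000 * 11.0e-6 * 48.5
sigma = 2.31 * 48.5
sigma = 112.04 MPa

112.04


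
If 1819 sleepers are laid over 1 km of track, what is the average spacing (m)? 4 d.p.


Spacing = 1000 m / number of sleepers
Spacing = 1000 / 1819
Spacing = 0.5498 m

0.5498


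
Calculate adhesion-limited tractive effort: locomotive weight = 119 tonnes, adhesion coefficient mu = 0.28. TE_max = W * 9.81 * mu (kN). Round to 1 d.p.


TE_max = W * g * mu
TE_max = 119 * 9.81 * 0.28
TE_max = 1167.39 * 0.28
TE_max = 326.9 kN

326.9


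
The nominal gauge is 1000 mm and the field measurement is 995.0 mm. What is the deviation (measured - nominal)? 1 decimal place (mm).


Deviation = measured - nominal
Deviation = 995.0 - 1000
Deviation = -5.0 mm

-5.0


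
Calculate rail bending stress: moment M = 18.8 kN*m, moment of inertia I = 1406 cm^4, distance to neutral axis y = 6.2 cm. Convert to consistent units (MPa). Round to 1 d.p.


Convert units:
M = 18.8 kN*m = 18800000 N*mm
y = 6.2 cm = 62 mm
I = 1406 cm^4 = 14060000 mm^4
sigma = 18800000 * 62 / 14060000
sigma = 82.9 MPa

82.9


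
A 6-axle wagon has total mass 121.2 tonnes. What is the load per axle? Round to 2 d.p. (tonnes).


Load per axle = total weight / number of axles
Load = 121.2 / 6
Load = 20.20 tonnes

20.20


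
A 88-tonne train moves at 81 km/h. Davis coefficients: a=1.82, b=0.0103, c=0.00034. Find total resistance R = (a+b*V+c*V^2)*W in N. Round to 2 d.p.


b*V = 0.0103 * 81 = 0.8343
c*V^2 = 0.00034 * 6561 = 2.23074
R_per_t = 1.82 + 0.8343 + 2.23074 = 4.88504 N/t
R_total = 4.88504 * 88 = 429.88 N

429.88


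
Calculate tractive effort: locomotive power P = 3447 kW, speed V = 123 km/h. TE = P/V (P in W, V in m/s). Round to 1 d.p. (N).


Convert: P = 3447 kW = 3447000 W
V = 123 / 3.6 = 34.1667 m/s
TE = 3447000 / 34.1667
TE = 100887.8 N

100887.8


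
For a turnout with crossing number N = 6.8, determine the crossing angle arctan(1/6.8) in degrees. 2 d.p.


1/N = 1/6.8 = 0.147059
angle = arctan(0.147059) = 0.146012 rad
angle = 0.146012 * 180/pi = 8.37 degrees

8.37


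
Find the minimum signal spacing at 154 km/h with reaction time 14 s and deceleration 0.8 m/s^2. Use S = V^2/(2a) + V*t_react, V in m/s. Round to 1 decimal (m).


V = 154 / 3.6 = 42.7778 m/s
Braking distance = 42.7778^2 / (2*0.8) = 1143.7114 m
Sighting distance = 42.7778 * 14 = 598.8889 m
S = 1143.7114 + 598.8889 = 1742.6 m

1742.6


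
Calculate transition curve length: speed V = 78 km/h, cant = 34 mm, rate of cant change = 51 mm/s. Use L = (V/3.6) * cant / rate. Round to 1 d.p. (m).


Convert speed: V = 78 / 3.6 = 21.6667 m/s
L = 21.6667 * 34 / 51
L = 736.6667 / 51
L = 14.4 m

14.4


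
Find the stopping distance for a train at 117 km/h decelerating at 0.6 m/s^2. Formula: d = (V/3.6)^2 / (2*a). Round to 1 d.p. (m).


Convert speed: V = 117 / 3.6 = 32.5 m/s
V^2 = 1056.25
d = 1056.25 / (2 * 0.6)
d = 1056.25 / 1.2
d = 880.2 m

880.2


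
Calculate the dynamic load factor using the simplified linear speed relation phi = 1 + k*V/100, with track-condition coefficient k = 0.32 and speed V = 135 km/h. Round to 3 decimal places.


phi = 1 + k * V / 100
phi = 1 + 0.32 * 135 / 100
phi = 1 + 0.432
phi = 1.432

1.432


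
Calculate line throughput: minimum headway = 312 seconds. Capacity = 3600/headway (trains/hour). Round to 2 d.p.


Capacity = 3600 / headway
Capacity = 3600 / 312
Capacity = 11.54 trains/hour

11.54


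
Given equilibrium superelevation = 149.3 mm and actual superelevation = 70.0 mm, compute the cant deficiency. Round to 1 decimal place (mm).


Cant deficiency = equilibrium cant - actual cant
CD = 149.3 - 70.0
CD = 79.3 mm

79.3


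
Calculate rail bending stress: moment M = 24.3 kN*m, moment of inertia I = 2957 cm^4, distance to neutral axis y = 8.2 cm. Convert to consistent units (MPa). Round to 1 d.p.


Convert units:
M = 24.3 kN*m = 24300000 N*mm
y = 8.2 cm = 82 mm
I = 2957 cm^4 = 29570000 mm^4
sigma = 24300000 * 82 / 29570000
sigma = 67.4 MPa

67.4


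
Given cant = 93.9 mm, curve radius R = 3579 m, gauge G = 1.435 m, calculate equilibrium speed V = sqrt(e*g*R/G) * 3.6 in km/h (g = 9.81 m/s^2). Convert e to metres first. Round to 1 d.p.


Convert cant: e = 93.9 mm = 0.0939 m
V_ms = sqrt(0.0939 * 9.81 * 3579 / 1.435)
V_ms = sqrt(2297.441157) = 47.9316 m/s
V = 47.9316 * 3.6 = 172.6 km/h

172.6


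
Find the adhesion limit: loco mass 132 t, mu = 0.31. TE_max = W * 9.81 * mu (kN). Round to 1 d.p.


TE_max = W * g * mu
TE_max = 132 * 9.81 * 0.31
TE_max = 1294.92 * 0.31
TE_max = 401.4 kN

401.4


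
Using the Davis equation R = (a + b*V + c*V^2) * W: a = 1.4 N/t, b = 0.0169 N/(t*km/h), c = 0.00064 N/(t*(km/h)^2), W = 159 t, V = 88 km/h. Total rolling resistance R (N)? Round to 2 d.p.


b*V = 0.0169 * 88 = 1.4872
c*V^2 = 0.00064 * 7744 = 4.95616
R_per_t = 1.4 + 1.4872 + 4.95616 = 7.84336 N/t
R_total = 7.84336 * 159 = 1247.09 N

1247.09


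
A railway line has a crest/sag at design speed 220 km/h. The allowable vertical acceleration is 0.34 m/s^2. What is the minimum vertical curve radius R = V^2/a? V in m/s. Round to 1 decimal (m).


Convert speed: V = 220 / 3.6 = 61.1111 m/s
V^2 = 3734.5679 m^2/s^2
R_v = 3734.5679 / 0.34
R_v = 10984.0 m

10984.0


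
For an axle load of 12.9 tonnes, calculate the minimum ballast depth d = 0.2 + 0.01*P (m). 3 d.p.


d = 0.2 + 0.01 * 12.9
d = 0.2 + 0.129
d = 0.329 m

0.329


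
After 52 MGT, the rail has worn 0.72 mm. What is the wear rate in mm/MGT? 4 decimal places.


Wear rate = total wear / cumulative tonnage
Rate = 0.72 / 52
Rate = 0.0138 mm/MGT

0.0138


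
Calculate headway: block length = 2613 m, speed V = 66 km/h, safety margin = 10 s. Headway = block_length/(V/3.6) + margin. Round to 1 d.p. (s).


V = 66 / 3.6 = 18.3333 m/s
Block traversal time = 2613 / 18.3333 = 142.5273 s
Headway = 142.5273 + 10
Headway = 152.5 s

152.5


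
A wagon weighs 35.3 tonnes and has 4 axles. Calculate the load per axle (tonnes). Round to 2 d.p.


Load per axle = total weight / number of axles
Load = 35.3 / 4
Load = 8.83 tonnes

8.83


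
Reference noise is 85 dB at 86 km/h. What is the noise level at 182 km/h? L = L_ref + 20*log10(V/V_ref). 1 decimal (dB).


V/V_ref = 182 / 86 = 2.116279
log10(2.116279) = 0.325573
20 * 0.325573 = 6.5115
L = 85 + 6.5115 = 91.5 dB

91.5


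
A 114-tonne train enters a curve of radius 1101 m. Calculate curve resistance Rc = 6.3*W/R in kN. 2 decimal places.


Rc = 6.3 * W / R
Rc = 6.3 * 114 / 1101
Rc = 718.2 / 1101
Rc = 0.65 kN

0.65


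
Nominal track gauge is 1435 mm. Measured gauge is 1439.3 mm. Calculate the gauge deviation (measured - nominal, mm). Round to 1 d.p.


Deviation = measured - nominal
Deviation = 1439.3 - 1435
Deviation = 4.3 mm

4.3


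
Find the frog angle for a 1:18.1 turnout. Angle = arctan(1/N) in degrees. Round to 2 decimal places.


1/N = 1/18.1 = 0.055249
angle = arctan(0.055249) = 0.055193 rad
angle = 0.055193 * 180/pi = 3.16 degrees

3.16


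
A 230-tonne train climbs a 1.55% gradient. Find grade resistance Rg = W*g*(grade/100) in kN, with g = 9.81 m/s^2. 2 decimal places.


Rg = W * 9.81 * grade / 100
Rg = 230 * 9.81 * 1.55 / 100
Rg = 2256.3 * 0.0155
Rg = 34.97 kN

34.97


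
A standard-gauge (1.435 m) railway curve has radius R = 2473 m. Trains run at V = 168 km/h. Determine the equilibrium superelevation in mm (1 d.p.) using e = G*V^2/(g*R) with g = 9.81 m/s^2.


Convert speed: V = 168 / 3.6 = 46.6667 m/s
Apply formula: e = 1.435 * 46.6667^2 / (9.81 * 2473)
e = 1.435 * 2177.7778 / 24260.13
e = 0.128817 m = 128.8 mm

128.8


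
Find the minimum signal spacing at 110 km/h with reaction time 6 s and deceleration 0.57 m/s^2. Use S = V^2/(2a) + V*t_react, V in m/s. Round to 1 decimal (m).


V = 110 / 3.6 = 30.5556 m/s
Braking distance = 30.5556^2 / (2*0.57) = 818.9842 m
Sighting distance = 30.5556 * 6 = 183.3333 m
S = 818.9842 + 183.3333 = 1002.3 m

1002.3


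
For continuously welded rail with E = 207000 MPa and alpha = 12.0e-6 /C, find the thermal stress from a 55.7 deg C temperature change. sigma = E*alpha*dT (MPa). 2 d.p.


sigma = E * alpha * dT
sigma = 207000 * 12.0e-6 * 55.7
sigma = 2.484 * 55.7
sigma = 138.36 MPa

138.36


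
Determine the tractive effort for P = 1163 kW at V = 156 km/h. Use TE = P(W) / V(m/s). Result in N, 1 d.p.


Convert: P = 1163 kW = 1163000 W
V = 156 / 3.6 = 43.3333 m/s
TE = 1163000 / 43.3333
TE = 26838.5 N

26838.5


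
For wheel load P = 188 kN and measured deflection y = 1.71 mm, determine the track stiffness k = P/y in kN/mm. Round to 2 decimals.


Track stiffness k = P / y
k = 188 / 1.71
k = 109.94 kN/mm

109.94


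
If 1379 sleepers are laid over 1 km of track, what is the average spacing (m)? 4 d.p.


Spacing = 1000 m / number of sleepers
Spacing = 1000 / 1379
Spacing = 0.7252 m

0.7252


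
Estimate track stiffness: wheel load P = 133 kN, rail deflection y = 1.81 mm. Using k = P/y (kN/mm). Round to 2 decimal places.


Track stiffness k = P / y
k = 133 / 1.81
k = 73.48 kN/mm

73.48


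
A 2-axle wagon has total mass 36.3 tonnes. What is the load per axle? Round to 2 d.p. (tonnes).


Load per axle = total weight / number of axles
Load = 36.3 / 2
Load = 18.15 tonnes

18.15


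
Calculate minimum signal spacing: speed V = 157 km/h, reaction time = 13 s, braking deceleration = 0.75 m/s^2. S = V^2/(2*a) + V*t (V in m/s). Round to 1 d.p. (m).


V = 157 / 3.6 = 43.6111 m/s
Braking distance = 43.6111^2 / (2*0.75) = 1267.9527 m
Sighting distance = 43.6111 * 13 = 566.9444 m
S = 1267.9527 + 566.9444 = 1834.9 m

1834.9


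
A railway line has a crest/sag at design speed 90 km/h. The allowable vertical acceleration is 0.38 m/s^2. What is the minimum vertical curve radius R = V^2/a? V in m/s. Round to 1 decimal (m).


Convert speed: V = 90 / 3.6 = 25.0 m/s
V^2 = 625.0 m^2/s^2
R_v = 625.0 / 0.38
R_v = 1644.7 m

1644.7


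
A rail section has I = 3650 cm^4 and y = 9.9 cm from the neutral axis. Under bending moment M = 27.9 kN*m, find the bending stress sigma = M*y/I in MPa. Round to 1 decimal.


Convert units:
M = 27.9 kN*m = 27900000 N*mm
y = 9.9 cm = 99 mm
I = 3650 cm^4 = 36500000 mm^4
sigma = 27900000 * 99 / 36500000
sigma = 75.7 MPa

75.7


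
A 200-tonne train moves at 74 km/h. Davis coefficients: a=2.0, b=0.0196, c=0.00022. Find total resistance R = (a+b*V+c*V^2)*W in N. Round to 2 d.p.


b*V = 0.0196 * 74 = 1.4504
c*V^2 = 0.00022 * 5476 = 1.20472
R_per_t = 2.0 + 1.4504 + 1.20472 = 4.65512 N/t
R_total = 4.65512 * 200 = 931.02 N

931.02


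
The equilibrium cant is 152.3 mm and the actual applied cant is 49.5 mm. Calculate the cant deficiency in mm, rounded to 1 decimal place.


Cant deficiency = equilibrium cant - actual cant
CD = 152.3 - 49.5
CD = 102.8 mm

102.8


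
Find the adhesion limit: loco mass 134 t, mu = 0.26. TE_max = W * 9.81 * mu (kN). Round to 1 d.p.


TE_max = W * g * mu
TE_max = 134 * 9.81 * 0.26
TE_max = 1314.54 * 0.26
TE_max = 341.8 kN

341.8


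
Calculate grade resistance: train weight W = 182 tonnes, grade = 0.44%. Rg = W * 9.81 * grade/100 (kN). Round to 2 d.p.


Rg = W * 9.81 * grade / 100
Rg = 182 * 9.81 * 0.44 / 100
Rg = 1785.42 * 0.0044
Rg = 7.86 kN

7.86


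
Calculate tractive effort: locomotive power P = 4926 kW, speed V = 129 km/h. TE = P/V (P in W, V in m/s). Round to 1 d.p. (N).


Convert: P = 4926 kW = 4926000 W
V = 129 / 3.6 = 35.8333 m/s
TE = 4926000 / 35.8333
TE = 137469.8 N

137469.8


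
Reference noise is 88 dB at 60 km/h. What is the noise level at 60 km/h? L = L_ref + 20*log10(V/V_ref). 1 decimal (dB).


V/V_ref = 60 / 60 = 1.0
log10(1.0) = 0.0
20 * 0.0 = 0.0
L = 88 + 0.0 = 88.0 dB

88.0


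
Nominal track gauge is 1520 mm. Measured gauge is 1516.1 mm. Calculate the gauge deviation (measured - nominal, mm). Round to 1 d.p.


Deviation = measured - nominal
Deviation = 1516.1 - 1520
Deviation = -3.9 mm

-3.9


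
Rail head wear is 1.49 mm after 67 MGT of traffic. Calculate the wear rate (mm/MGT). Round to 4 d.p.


Wear rate = total wear / cumulative tonnage
Rate = 1.49 / 67
Rate = 0.0222 mm/MGT

0.0222


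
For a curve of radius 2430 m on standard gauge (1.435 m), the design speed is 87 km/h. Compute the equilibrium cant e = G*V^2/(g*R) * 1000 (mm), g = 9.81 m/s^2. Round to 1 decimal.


Convert speed: V = 87 / 3.6 = 24.1667 m/s
Apply formula: e = 1.435 * 24.1667^2 / (9.81 * 2430)
e = 1.435 * 584.0278 / 23838.3
e = 0.035157 m = 35.2 mm

35.2


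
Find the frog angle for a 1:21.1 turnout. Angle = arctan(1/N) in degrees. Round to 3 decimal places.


1/N = 1/21.1 = 0.047393
angle = arctan(0.047393) = 0.047358 rad
angle = 0.047358 * 180/pi = 2.713 degrees

2.713


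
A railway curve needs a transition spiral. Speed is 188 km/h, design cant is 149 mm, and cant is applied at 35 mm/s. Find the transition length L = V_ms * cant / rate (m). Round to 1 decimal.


Convert speed: V = 188 / 3.6 = 52.2222 m/s
L = 52.2222 * 149 / 35
L = 7781.1111 / 35
L = 222.3 m

222.3


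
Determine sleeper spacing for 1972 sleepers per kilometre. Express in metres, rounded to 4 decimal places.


Spacing = 1000 m / number of sleepers
Spacing = 1000 / 1972
Spacing = 0.5071 m

0.5071


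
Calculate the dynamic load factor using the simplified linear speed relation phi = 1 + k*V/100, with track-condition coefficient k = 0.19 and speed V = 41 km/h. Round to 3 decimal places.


phi = 1 + k * V / 100
phi = 1 + 0.19 * 41 / 100
phi = 1 + 0.0779
phi = 1.078

1.078


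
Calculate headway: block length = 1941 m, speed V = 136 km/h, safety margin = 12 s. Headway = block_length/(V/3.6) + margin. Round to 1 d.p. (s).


V = 136 / 3.6 = 37.7778 m/s
Block traversal time = 1941 / 37.7778 = 51.3794 s
Headway = 51.3794 + 12
Headway = 63.4 s

63.4


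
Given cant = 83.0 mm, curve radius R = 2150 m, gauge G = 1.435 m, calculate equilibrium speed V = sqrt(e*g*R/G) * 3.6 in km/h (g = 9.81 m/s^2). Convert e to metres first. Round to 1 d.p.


Convert cant: e = 83.0 mm = 0.0830 m
V_ms = sqrt(0.0830 * 9.81 * 2150 / 1.435)
V_ms = sqrt(1219.926481) = 34.9274 m/s
V = 34.9274 * 3.6 = 125.7 km/h

125.7


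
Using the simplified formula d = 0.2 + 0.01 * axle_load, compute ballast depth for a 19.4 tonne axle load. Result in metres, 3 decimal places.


d = 0.2 + 0.01 * 19.4
d = 0.2 + 0.194
d = 0.394 m

0.394


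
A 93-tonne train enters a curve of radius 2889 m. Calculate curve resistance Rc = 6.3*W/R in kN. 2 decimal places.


Rc = 6.3 * W / R
Rc = 6.3 * 93 / 2889
Rc = 585.9 / 2889
Rc = 0.20 kN

0.20


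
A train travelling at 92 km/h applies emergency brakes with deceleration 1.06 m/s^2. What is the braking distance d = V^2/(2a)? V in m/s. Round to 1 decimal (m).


Convert speed: V = 92 / 3.6 = 25.5556 m/s
V^2 = 653.0864
d = 653.0864 / (2 * 1.06)
d = 653.0864 / 2.12
d = 308.1 m

308.1


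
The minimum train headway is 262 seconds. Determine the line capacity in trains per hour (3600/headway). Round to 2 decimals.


Capacity = 3600 / headway
Capacity = 3600 / 262
Capacity = 13.74 trains/hour

13.74


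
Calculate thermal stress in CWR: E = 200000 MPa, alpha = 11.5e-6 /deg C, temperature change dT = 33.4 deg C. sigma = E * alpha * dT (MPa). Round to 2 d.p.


sigma = E * alpha * dT
sigma = 200000 * 11.5e-6 * 33.4
sigma = 2.3 * 33.4
sigma = 76.82 MPa

76.82


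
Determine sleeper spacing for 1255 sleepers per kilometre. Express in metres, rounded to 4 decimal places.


Spacing = 1000 m / number of sleepers
Spacing = 1000 / 1255
Spacing = 0.7968 m

0.7968


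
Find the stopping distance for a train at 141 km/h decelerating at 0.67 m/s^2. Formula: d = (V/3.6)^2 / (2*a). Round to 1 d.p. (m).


Convert speed: V = 141 / 3.6 = 39.1667 m/s
V^2 = 1534.0278
d = 1534.0278 / (2 * 0.67)
d = 1534.0278 / 1.34
d = 1144.8 m

1144.8


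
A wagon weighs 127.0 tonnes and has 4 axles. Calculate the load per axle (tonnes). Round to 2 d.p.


Load per axle = total weight / number of axles
Load = 127.0 / 4
Load = 31.75 tonnes

31.75


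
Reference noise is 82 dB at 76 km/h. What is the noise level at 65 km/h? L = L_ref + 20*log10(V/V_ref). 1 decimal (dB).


V/V_ref = 65 / 76 = 0.855263
log10(0.855263) = -0.0679
20 * -0.0679 = -1.358
L = 82 + -1.358 = 80.6 dB

80.6


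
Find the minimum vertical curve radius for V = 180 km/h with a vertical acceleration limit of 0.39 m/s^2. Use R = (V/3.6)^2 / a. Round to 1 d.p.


Convert speed: V = 180 / 3.6 = 50.0 m/s
V^2 = 2500.0 m^2/s^2
R_v = 2500.0 / 0.39
R_v = 6410.3 m

6410.3


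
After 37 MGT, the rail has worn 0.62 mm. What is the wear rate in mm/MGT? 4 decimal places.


Wear rate = total wear / cumulative tonnage
Rate = 0.62 / 37
Rate = 0.0168 mm/MGT

0.0168


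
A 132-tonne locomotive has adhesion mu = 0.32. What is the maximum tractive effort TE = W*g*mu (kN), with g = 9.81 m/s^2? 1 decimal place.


TE_max = W * g * mu
TE_max = 132 * 9.81 * 0.32
TE_max = 1294.92 * 0.32
TE_max = 414.4 kN

414.4


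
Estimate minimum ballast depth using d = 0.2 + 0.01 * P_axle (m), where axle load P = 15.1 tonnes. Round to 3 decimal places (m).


d = 0.2 + 0.01 * 15.1
d = 0.2 + 0.151
d = 0.351 m

0.351


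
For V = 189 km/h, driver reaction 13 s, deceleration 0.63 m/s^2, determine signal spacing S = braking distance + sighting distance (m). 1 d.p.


V = 189 / 3.6 = 52.5 m/s
Braking distance = 52.5^2 / (2*0.63) = 2187.5 m
Sighting distance = 52.5 * 13 = 682.5 m
S = 2187.5 + 682.5 = 2870.0 m

2870.0


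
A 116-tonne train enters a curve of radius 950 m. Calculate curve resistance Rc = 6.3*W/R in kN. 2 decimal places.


Rc = 6.3 * W / R
Rc = 6.3 * 116 / 950
Rc = 730.8 / 950
Rc = 0.77 kN

0.77


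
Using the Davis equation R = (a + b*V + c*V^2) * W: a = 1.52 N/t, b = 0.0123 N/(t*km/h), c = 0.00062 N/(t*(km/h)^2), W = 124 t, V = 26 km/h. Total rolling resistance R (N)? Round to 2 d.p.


b*V = 0.0123 * 26 = 0.3198
c*V^2 = 0.00062 * 676 = 0.41912
R_per_t = 1.52 + 0.3198 + 0.41912 = 2.25892 N/t
R_total = 2.25892 * 124 = 280.11 N

280.11


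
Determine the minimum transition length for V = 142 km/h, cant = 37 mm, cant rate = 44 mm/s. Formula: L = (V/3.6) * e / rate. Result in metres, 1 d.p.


Convert speed: V = 142 / 3.6 = 39.4444 m/s
L = 39.4444 * 37 / 44
L = 1459.4444 / 44
L = 33.2 m

33.2


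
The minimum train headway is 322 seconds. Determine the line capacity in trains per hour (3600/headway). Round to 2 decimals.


Capacity = 3600 / headway
Capacity = 3600 / 322
Capacity = 11.18 trains/hour

11.18


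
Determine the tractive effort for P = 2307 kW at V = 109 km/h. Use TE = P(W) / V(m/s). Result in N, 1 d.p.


Convert: P = 2307 kW = 2307000 W
V = 109 / 3.6 = 30.2778 m/s
TE = 2307000 / 30.2778
TE = 76194.5 N

76194.5


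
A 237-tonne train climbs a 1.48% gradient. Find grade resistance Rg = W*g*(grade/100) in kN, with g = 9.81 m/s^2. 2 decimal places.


Rg = W * 9.81 * grade / 100
Rg = 237 * 9.81 * 1.48 / 100
Rg = 2324.97 * 0.0148
Rg = 34.41 kN

34.41


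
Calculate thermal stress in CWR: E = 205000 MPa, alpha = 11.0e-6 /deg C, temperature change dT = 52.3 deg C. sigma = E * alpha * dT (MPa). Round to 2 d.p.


sigma = E * alpha * dT
sigma = 205000 * 11.0e-6 * 52.3
sigma = 2.255 * 52.3
sigma = 117.94 MPa

117.94


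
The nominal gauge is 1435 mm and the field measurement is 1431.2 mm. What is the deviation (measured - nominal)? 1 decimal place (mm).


Deviation = measured - nominal
Deviation = 1431.2 - 1435
Deviation = -3.8 mm

-3.8


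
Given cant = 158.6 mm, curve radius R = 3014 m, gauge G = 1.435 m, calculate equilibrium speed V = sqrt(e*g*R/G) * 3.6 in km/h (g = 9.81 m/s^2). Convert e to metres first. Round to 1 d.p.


Convert cant: e = 158.6 mm = 0.1586 m
V_ms = sqrt(0.1586 * 9.81 * 3014 / 1.435)
V_ms = sqrt(3267.860714) = 57.1652 m/s
V = 57.1652 * 3.6 = 205.8 km/h

205.8


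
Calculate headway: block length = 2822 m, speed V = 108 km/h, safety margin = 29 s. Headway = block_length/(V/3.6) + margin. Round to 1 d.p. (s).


V = 108 / 3.6 = 30.0 m/s
Block traversal time = 2822 / 30.0 = 94.0667 s
Headway = 94.0667 + 29
Headway = 123.1 s

123.1


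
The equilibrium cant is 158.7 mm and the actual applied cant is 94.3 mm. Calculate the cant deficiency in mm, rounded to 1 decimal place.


Cant deficiency = equilibrium cant - actual cant
CD = 158.7 - 94.3
CD = 64.4 mm

64.4


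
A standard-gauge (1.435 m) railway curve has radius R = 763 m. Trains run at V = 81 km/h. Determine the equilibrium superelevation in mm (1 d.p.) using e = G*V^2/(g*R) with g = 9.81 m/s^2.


Convert speed: V = 81 / 3.6 = 22.5 m/s
Apply formula: e = 1.435 * 22.5^2 / (9.81 * 763)
e = 1.435 * 506.25 / 7485.03
e = 0.097056 m = 97.1 mm

97.1


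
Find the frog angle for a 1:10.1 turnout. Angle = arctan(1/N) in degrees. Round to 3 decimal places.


1/N = 1/10.1 = 0.09901
angle = arctan(0.09901) = 0.098688 rad
angle = 0.098688 * 180/pi = 5.654 degrees

5.654


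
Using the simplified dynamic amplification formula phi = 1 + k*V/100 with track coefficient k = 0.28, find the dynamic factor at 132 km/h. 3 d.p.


phi = 1 + k * V / 100
phi = 1 + 0.28 * 132 / 100
phi = 1 + 0.3696
phi = 1.370

1.370


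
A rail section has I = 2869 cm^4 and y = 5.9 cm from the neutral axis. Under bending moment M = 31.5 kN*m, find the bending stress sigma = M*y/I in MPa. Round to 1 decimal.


Convert units:
M = 31.5 kN*m = 31500000 N*mm
y = 5.9 cm = 59 mm
I = 2869 cm^4 = 28690000 mm^4
sigma = 31500000 * 59 / 28690000
sigma = 64.8 MPa

64.8


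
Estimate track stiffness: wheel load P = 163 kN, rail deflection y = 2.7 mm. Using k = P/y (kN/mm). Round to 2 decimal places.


Track stiffness k = P / y
k = 163 / 2.7
k = 60.37 kN/mm

60.37


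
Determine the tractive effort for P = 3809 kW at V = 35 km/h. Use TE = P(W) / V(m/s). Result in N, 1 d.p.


Convert: P = 3809 kW = 3809000 W
V = 35 / 3.6 = 9.7222 m/s
TE = 3809000 / 9.7222
TE = 391782.9 N

391782.9


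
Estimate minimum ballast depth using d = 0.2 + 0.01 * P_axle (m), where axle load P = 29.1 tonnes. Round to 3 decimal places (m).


d = 0.2 + 0.01 * 29.1
d = 0.2 + 0.291
d = 0.491 m

0.491


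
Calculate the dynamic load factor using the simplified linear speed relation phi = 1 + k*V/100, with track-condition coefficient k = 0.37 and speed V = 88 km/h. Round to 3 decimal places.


phi = 1 + k * V / 100
phi = 1 + 0.37 * 88 / 100
phi = 1 + 0.3256
phi = 1.326

1.326


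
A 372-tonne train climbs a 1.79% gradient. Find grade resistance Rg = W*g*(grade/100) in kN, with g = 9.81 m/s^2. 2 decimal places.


Rg = W * 9.81 * grade / 100
Rg = 372 * 9.81 * 1.79 / 100
Rg = 3649.32 * 0.0179
Rg = 65.32 kN

65.32


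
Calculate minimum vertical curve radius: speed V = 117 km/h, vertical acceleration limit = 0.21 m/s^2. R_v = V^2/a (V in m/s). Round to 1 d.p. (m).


Convert speed: V = 117 / 3.6 = 32.5 m/s
V^2 = 1056.25 m^2/s^2
R_v = 1056.25 / 0.21
R_v = 5029.8 m

5029.8


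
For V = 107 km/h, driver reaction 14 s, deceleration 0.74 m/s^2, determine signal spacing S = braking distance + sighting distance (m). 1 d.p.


V = 107 / 3.6 = 29.7222 m/s
Braking distance = 29.7222^2 / (2*0.74) = 596.899 m
Sighting distance = 29.7222 * 14 = 416.1111 m
S = 596.899 + 416.1111 = 1013.0 m

1013.0


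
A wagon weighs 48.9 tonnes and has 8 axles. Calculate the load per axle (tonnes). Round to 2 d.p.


Load per axle = total weight / number of axles
Load = 48.9 / 8
Load = 6.11 tonnes

6.11


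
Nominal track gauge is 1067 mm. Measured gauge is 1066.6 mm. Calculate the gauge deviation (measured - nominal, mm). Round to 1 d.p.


Deviation = measured - nominal
Deviation = 1066.6 - 1067
Deviation = -0.4 mm

-0.4


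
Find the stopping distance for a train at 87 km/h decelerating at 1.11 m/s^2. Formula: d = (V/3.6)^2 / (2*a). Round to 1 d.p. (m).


Convert speed: V = 87 / 3.6 = 24.1667 m/s
V^2 = 584.0278
d = 584.0278 / (2 * 1.11)
d = 584.0278 / 2.22
d = 263.1 m

263.1


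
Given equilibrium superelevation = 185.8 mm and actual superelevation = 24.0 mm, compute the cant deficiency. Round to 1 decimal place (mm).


Cant deficiency = equilibrium cant - actual cant
CD = 185.8 - 24.0
CD = 161.8 mm

161.8


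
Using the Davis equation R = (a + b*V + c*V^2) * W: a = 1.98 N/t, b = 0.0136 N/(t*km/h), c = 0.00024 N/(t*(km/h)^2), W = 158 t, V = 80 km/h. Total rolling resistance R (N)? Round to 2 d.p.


b*V = 0.0136 * 80 = 1.088
c*V^2 = 0.00024 * 6400 = 1.536
R_per_t = 1.98 + 1.088 + 1.536 = 4.604 N/t
R_total = 4.604 * 158 = 727.43 N

727.43


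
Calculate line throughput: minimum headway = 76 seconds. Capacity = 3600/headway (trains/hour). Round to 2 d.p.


Capacity = 3600 / headway
Capacity = 3600 / 76
Capacity = 47.37 trains/hour

47.37


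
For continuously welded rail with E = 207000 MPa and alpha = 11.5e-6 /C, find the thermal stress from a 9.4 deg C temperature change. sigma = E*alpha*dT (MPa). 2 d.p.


sigma = E * alpha * dT
sigma = 207000 * 11.5e-6 * 9.4
sigma = 2.3805 * 9.4
sigma = 22.38 MPa

22.38


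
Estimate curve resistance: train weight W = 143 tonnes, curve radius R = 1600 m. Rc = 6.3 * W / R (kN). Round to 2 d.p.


Rc = 6.3 * W / R
Rc = 6.3 * 143 / 1600
Rc = 900.9 / 1600
Rc = 0.56 kN

0.56


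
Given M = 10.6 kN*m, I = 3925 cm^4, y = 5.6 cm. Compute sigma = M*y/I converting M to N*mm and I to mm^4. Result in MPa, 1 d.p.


Convert units:
M = 10.6 kN*m = 10600000 N*mm
y = 5.6 cm = 56 mm
I = 3925 cm^4 = 39250000 mm^4
sigma = 10600000 * 56 / 39250000
sigma = 15.1 MPa

15.1


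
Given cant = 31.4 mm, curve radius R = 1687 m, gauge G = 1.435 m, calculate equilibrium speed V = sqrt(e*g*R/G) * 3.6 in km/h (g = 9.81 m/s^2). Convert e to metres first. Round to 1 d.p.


Convert cant: e = 31.4 mm = 0.0314 m
V_ms = sqrt(0.0314 * 9.81 * 1687 / 1.435)
V_ms = sqrt(362.127776) = 19.0297 m/s
V = 19.0297 * 3.6 = 68.5 km/h

68.5


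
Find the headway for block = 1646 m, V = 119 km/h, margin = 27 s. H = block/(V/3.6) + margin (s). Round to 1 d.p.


V = 119 / 3.6 = 33.0556 m/s
Block traversal time = 1646 / 33.0556 = 49.795 s
Headway = 49.795 + 27
Headway = 76.8 s

76.8


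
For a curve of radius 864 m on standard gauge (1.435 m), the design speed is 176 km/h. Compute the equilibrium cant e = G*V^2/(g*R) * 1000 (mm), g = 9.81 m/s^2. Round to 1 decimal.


Convert speed: V = 176 / 3.6 = 48.8889 m/s
Apply formula: e = 1.435 * 48.8889^2 / (9.81 * 864)
e = 1.435 * 2390.1235 / 8475.84
e = 0.404659 m = 404.7 mm

404.7


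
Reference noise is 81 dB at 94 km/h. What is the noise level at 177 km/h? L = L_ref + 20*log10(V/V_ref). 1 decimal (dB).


V/V_ref = 177 / 94 = 1.882979
log10(1.882979) = 0.274845
20 * 0.274845 = 5.4969
L = 81 + 5.4969 = 86.5 dB

86.5


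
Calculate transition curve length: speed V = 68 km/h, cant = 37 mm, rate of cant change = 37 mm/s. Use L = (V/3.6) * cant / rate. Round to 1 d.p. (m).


Convert speed: V = 68 / 3.6 = 18.8889 m/s
L = 18.8889 * 37 / 37
L = 698.8889 / 37
L = 18.9 m

18.9


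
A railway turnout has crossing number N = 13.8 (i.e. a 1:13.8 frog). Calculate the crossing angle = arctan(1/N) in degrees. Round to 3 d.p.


1/N = 1/13.8 = 0.072464
angle = arctan(0.072464) = 0.072337 rad
angle = 0.072337 * 180/pi = 4.145 degrees

4.145


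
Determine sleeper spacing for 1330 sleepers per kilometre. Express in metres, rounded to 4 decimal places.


Spacing = 1000 m / number of sleepers
Spacing = 1000 / 1330
Spacing = 0.7519 m

0.7519


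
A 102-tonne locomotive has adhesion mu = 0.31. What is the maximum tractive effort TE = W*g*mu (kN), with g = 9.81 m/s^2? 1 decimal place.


TE_max = W * g * mu
TE_max = 102 * 9.81 * 0.31
TE_max = 1000.62 * 0.31
TE_max = 310.2 kN

310.2


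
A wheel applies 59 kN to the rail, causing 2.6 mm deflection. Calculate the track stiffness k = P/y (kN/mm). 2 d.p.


Track stiffness k = P / y
k = 59 / 2.6
k = 22.69 kN/mm

22.69


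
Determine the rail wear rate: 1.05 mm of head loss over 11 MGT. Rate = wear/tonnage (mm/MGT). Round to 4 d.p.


Wear rate = total wear / cumulative tonnage
Rate = 1.05 / 11
Rate = 0.0955 mm/MGT

0.0955


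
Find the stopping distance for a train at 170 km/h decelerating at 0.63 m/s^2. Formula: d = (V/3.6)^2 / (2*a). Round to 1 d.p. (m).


Convert speed: V = 170 / 3.6 = 47.2222 m/s
V^2 = 2229.9383
d = 2229.9383 / (2 * 0.63)
d = 2229.9383 / 1.26
d = 1769.8 m

1769.8


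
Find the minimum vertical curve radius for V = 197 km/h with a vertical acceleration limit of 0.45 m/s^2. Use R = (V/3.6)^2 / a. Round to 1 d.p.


Convert speed: V = 197 / 3.6 = 54.7222 m/s
V^2 = 2994.5216 m^2/s^2
R_v = 2994.5216 / 0.45
R_v = 6654.5 m

6654.5


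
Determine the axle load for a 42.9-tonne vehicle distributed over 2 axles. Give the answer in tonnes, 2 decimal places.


Load per axle = total weight / number of axles
Load = 42.9 / 2
Load = 21.45 tonnes

21.45


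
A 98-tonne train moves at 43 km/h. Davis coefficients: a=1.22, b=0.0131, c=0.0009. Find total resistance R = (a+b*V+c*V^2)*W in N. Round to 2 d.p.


b*V = 0.0131 * 43 = 0.5633
c*V^2 = 0.0009 * 1849 = 1.6641
R_per_t = 1.22 + 0.5633 + 1.6641 = 3.4474 N/t
R_total = 3.4474 * 98 = 337.85 N

337.85


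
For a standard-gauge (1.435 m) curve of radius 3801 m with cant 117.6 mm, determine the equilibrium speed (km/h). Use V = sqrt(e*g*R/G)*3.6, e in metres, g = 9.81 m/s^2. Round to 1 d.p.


Convert cant: e = 117.6 mm = 0.1176 m
V_ms = sqrt(0.1176 * 9.81 * 3801 / 1.435)
V_ms = sqrt(3055.781502) = 55.2791 m/s
V = 55.2791 * 3.6 = 199.0 km/h

199.0


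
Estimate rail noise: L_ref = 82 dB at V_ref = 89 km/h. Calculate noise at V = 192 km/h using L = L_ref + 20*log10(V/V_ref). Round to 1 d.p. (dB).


V/V_ref = 192 / 89 = 2.157303
log10(2.157303) = 0.333911
20 * 0.333911 = 6.6782
L = 82 + 6.6782 = 88.7 dB

88.7


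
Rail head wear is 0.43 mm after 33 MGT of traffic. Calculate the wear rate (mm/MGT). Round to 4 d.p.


Wear rate = total wear / cumulative tonnage
Rate = 0.43 / 33
Rate = 0.0130 mm/MGT

0.0130


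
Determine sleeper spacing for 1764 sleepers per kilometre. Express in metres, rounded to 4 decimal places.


Spacing = 1000 m / number of sleepers
Spacing = 1000 / 1764
Spacing = 0.5669 m

0.5669


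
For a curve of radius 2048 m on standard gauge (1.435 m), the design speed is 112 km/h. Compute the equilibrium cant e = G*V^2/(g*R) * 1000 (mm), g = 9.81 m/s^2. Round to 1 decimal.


Convert speed: V = 112 / 3.6 = 31.1111 m/s
Apply formula: e = 1.435 * 31.1111^2 / (9.81 * 2048)
e = 1.435 * 967.9012 / 20090.88
e = 0.069133 m = 69.1 mm

69.1


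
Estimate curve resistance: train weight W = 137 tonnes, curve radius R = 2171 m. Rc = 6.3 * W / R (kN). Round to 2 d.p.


Rc = 6.3 * W / R
Rc = 6.3 * 137 / 2171
Rc = 863.1 / 2171
Rc = 0.40 kN

0.40


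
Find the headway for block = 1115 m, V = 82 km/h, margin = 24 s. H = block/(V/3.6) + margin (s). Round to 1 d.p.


V = 82 / 3.6 = 22.7778 m/s
Block traversal time = 1115 / 22.7778 = 48.9512 s
Headway = 48.9512 + 24
Headway = 73.0 s

73.0


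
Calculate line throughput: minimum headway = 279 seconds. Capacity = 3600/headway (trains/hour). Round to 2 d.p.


Capacity = 3600 / headway
Capacity = 3600 / 279
Capacity = 12.90 trains/hour

12.90


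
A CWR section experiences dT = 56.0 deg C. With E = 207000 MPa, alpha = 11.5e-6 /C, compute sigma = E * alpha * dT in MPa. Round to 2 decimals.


sigma = E * alpha * dT
sigma = 207000 * 11.5e-6 * 56.0
sigma = 2.3805 * 56.0
sigma = 133.31 MPa

133.31


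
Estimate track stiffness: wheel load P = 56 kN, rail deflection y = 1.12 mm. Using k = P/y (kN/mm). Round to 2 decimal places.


Track stiffness k = P / y
k = 56 / 1.12
k = 50.00 kN/mm

50.00


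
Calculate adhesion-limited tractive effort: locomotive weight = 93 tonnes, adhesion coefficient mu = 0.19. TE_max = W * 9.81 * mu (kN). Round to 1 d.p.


TE_max = W * g * mu
TE_max = 93 * 9.81 * 0.19
TE_max = 912.33 * 0.19
TE_max = 173.3 kN

173.3


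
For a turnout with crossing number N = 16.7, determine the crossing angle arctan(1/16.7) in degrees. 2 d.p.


1/N = 1/16.7 = 0.05988
angle = arctan(0.05988) = 0.059809 rad
angle = 0.059809 * 180/pi = 3.43 degrees

3.43


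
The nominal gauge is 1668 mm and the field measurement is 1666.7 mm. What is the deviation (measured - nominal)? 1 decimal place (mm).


Deviation = measured - nominal
Deviation = 1666.7 - 1668
Deviation = -1.3 mm

-1.3


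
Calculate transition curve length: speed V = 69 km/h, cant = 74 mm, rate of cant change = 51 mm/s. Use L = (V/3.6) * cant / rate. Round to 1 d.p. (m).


Convert speed: V = 69 / 3.6 = 19.1667 m/s
L = 19.1667 * 74 / 51
L = 1418.3333 / 51
L = 27.8 m

27.8


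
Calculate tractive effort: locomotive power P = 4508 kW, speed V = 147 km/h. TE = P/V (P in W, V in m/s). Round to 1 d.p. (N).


Convert: P = 4508 kW = 4508000 W
V = 147 / 3.6 = 40.8333 m/s
TE = 4508000 / 40.8333
TE = 110400.0 N

110400.0


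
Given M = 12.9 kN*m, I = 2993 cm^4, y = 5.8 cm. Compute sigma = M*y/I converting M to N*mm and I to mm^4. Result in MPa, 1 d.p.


Convert units:
M = 12.9 kN*m = 12900000 N*mm
y = 5.8 cm = 58 mm
I = 2993 cm^4 = 29930000 mm^4
sigma = 12900000 * 58 / 29930000
sigma = 25.0 MPa

25.0


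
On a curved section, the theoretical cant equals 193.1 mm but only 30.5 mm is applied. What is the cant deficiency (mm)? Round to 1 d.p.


Cant deficiency = equilibrium cant - actual cant
CD = 193.1 - 30.5
CD = 162.6 mm

162.6


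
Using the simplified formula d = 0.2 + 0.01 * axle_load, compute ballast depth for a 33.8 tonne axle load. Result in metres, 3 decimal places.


d = 0.2 + 0.01 * 33.8
d = 0.2 + 0.338
d = 0.538 m

0.538


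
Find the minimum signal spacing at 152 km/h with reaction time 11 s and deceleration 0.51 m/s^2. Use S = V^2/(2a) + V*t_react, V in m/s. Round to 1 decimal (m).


V = 152 / 3.6 = 42.2222 m/s
Braking distance = 42.2222^2 / (2*0.51) = 1747.7608 m
Sighting distance = 42.2222 * 11 = 464.4444 m
S = 1747.7608 + 464.4444 = 2212.2 m

2212.2


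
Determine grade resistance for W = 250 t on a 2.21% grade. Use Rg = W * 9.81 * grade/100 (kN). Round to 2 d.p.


Rg = W * 9.81 * grade / 100
Rg = 250 * 9.81 * 2.21 / 100
Rg = 2452.5 * 0.0221
Rg = 54.20 kN

54.20


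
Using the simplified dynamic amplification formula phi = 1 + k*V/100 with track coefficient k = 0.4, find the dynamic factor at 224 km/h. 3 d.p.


phi = 1 + k * V / 100
phi = 1 + 0.4 * 224 / 100
phi = 1 + 0.896
phi = 1.896

1.896


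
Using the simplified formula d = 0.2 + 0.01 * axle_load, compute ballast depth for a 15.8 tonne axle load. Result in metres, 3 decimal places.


d = 0.2 + 0.01 * 15.8
d = 0.2 + 0.158
d = 0.358 m

0.358


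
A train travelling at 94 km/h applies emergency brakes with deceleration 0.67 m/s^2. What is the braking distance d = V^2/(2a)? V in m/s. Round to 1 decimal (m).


Convert speed: V = 94 / 3.6 = 26.1111 m/s
V^2 = 681.7901
d = 681.7901 / (2 * 0.67)
d = 681.7901 / 1.34
d = 508.8 m

508.8


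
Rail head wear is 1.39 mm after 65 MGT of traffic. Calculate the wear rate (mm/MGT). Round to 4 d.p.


Wear rate = total wear / cumulative tonnage
Rate = 1.39 / 65
Rate = 0.0214 mm/MGT

0.0214


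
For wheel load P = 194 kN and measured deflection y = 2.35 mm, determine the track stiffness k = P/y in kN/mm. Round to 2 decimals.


Track stiffness k = P / y
k = 194 / 2.35
k = 82.55 kN/mm

82.55


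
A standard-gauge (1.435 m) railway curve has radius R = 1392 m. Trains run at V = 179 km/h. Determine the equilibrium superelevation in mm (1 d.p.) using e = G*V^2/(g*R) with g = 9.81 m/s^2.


Convert speed: V = 179 / 3.6 = 49.7222 m/s
Apply formula: e = 1.435 * 49.7222^2 / (9.81 * 1392)
e = 1.435 * 2472.2994 / 13655.52
e = 0.259803 m = 259.8 mm

259.8
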